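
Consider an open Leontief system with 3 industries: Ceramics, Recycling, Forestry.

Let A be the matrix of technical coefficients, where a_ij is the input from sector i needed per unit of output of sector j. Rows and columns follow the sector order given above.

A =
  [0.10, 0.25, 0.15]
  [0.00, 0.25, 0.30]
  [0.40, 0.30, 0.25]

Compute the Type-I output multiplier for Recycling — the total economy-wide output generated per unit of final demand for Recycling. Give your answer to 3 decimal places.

m_2 = 3.476

I − A =
  [   0.90    -0.25    -0.15]
  [   0.00     0.75    -0.30]
  [  -0.40    -0.30     0.75]
Cofactors of I−A, C_ij = (−1)^(i+j)·(minor ij) (rows/columns in the sector order above):
  C_11 = (0.75)(0.75) − (-0.30)(-0.30) = 0.4725
  C_12 = −[(0.00)(0.75) − (-0.30)(-0.40)] = 0.1200
  C_13 = (0.00)(-0.30) − (0.75)(-0.40) = 0.3000
  C_21 = −[(-0.25)(0.75) − (-0.15)(-0.30)] = 0.2325
  C_22 = (0.90)(0.75) − (-0.15)(-0.40) = 0.6150
  C_23 = −[(0.90)(-0.30) − (-0.25)(-0.40)] = 0.3700
  C_31 = (-0.25)(-0.30) − (-0.15)(0.75) = 0.1875
  C_32 = −[(0.90)(-0.30) − (-0.15)(0.00)] = 0.2700
  C_33 = (0.90)(0.75) − (-0.25)(0.00) = 0.6750
det(I−A) = Σ_j (I−A)_1j·C_1j = (0.90)(0.4725) + (-0.25)(0.1200) + (-0.15)(0.3000) = 0.35025
adj(I−A) = Cᵀ =
  [ 0.4725   0.2325   0.1875]
  [ 0.1200   0.6150   0.2700]
  [ 0.3000   0.3700   0.6750]
(I − A)⁻¹ = adj(I−A) / det(I−A) ≈
  [   1.3490     0.6638     0.5353]
  [   0.3426     1.7559     0.7709]
  [   0.8565     1.0564     1.9272]
The output multiplier for sector j is the column-j sum of the Leontief inverse (I − A)⁻¹ = adj(I−A) / det(I−A).
Column 2 of adj(I−A): (0.2325, 0.6150, 0.3700); det(I−A) = 0.35025.
m_2 = (0.2325 + 0.6150 + 0.3700) / 0.35025 = 1.2175 / 0.35025 ≈ 3.476.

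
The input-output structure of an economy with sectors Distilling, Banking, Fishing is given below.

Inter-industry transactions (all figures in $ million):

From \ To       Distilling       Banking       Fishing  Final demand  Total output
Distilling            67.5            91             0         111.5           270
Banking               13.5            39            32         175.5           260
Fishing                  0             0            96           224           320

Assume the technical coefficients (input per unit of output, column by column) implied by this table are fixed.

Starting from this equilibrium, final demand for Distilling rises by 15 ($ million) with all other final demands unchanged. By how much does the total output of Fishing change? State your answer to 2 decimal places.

Δx_3 = 0.00

Technical coefficients a_ij = z_ij / X_j:
  a_11 = 67.5/270 = 0.25, a_21 = 13.5/270 = 0.05, a_31 = 0/270 = 0.00
  a_12 = 91/260 = 0.35, a_22 = 39/260 = 0.15, a_32 = 0/260 = 0.00
  a_13 = 0/320 = 0.00, a_23 = 32/320 = 0.10, a_33 = 96/320 = 0.30
I − A =
  [   0.75    -0.35     0.00]
  [  -0.05     0.85    -0.10]
  [   0.00     0.00     0.70]
Cofactors of I−A, C_ij = (−1)^(i+j)·(minor ij) (rows/columns in the sector order above):
  C_11 = (0.85)(0.70) − (-0.10)(0.00) = 0.5950
  C_12 = −[(-0.05)(0.70) − (-0.10)(0.00)] = 0.0350
  C_13 = (-0.05)(0.00) − (0.85)(0.00) = 0.0000
  C_21 = −[(-0.35)(0.70) − (0.00)(0.00)] = 0.2450
  C_22 = (0.75)(0.70) − (0.00)(0.00) = 0.5250
  C_23 = −[(0.75)(0.00) − (-0.35)(0.00)] = 0.0000
  C_31 = (-0.35)(-0.10) − (0.00)(0.85) = 0.0350
  C_32 = −[(0.75)(-0.10) − (0.00)(-0.05)] = 0.0750
  C_33 = (0.75)(0.85) − (-0.35)(-0.05) = 0.6200
det(I−A) = Σ_j (I−A)_1j·C_1j = (0.75)(0.5950) + (-0.35)(0.0350) + (0.00)(0.0000) = 0.4340
adj(I−A) = Cᵀ =
  [ 0.5950   0.2450   0.0350]
  [ 0.0350   0.5250   0.0750]
  [ 0.0000   0.0000   0.6200]
(I − A)⁻¹ = adj(I−A) / det(I−A) ≈
  [   1.3710     0.5645     0.0806]
  [   0.0806     1.2097     0.1728]
  [   0.0000     0.0000     1.4286]
Δx = (I − A)⁻¹ Δd with Δd having +15 in the Distilling component and 0 elsewhere.
So Δx_3 = L_31 · (+15), where L_31 = adj(I−A)_31 / det(I−A) = 0.0000 / 0.4340.
Δx_3 = 0.0000 × (+15) / 0.4340 = 0.00 / 0.4340 = 0.00.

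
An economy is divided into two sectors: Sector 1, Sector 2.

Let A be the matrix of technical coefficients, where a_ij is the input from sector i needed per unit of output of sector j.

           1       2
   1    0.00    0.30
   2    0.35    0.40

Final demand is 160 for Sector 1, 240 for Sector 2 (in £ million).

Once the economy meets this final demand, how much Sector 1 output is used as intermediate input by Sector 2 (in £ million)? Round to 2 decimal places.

I − A =
  [   1.00    -0.30]
  [  -0.35     0.60]
det(I−A) = (1.00)(0.60) − (-0.30)(-0.35) = 0.4950
adj(I−A) = [[0.60, 0.30], [0.35, 1.00]]
(I − A)⁻¹ = adj(I−A) / det(I−A) ≈
  [   1.2121     0.6061]
  [   0.7071     2.0202]
First solve x = (I − A)⁻¹ d = adj(I−A)·d / det(I−A); in particular x_2 = (0.35·160 + 1.00·240) / 0.4950 = 296.00 / 0.4950 ≈ 597.9798.
Intermediate flow from 1 to 2: z_12 = a_12 · x_2 = 0.30 × 296.00 / 0.4950 = 88.80 / 0.4950 ≈ 179.39.

z_12 = 179.39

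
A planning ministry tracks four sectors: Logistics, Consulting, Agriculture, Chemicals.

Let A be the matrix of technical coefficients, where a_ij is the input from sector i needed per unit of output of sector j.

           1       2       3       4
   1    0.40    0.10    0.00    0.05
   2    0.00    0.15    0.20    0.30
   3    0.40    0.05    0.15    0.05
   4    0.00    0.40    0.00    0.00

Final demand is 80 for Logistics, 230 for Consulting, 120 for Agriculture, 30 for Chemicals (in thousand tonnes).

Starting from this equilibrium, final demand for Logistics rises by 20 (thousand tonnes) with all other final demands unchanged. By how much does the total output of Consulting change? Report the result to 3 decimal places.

I − A =
  [   0.60    -0.10     0.00    -0.05]
  [   0.00     0.85    -0.20    -0.30]
  [  -0.40    -0.05     0.85    -0.05]
  [   0.00    -0.40     0.00     1.00]
Compute the cofactors C_ij = (−1)^(i+j)·(3×3 minor ij) of I−A; the adjugate is their transpose:
adj(I−A) = Cᵀ =
  [ 0.606500   0.102000   0.024000   0.062125]
  [ 0.080000   0.510000   0.120000   0.163000]
  [ 0.292000   0.090000   0.438000   0.063500]
  [ 0.032000   0.204000   0.048000   0.419500]
det(I−A) = Σ_j (I−A)_1j·C_1j = (0.60)(0.606500) + (-0.10)(0.080000) + (0.00)(0.292000) + (-0.05)(0.032000) = 0.3543
(I − A)⁻¹ = adj(I−A) / det(I−A) ≈
  [   1.7118     0.2879     0.0677     0.1753]
  [   0.2258     1.4395     0.3387     0.4601]
  [   0.8242     0.2540     1.2362     0.1792]
  [   0.0903     0.5758     0.1355     1.1840]
Δx = (I − A)⁻¹ Δd with Δd having +20 in the Logistics component and 0 elsewhere.
So Δx_2 = L_21 · (+20), where L_21 = adj(I−A)_21 / det(I−A) = 0.080000 / 0.3543.
Δx_2 = 0.080000 × (+20) / 0.3543 = 1.60 / 0.3543 ≈ 4.516.

Δx_2 = 4.516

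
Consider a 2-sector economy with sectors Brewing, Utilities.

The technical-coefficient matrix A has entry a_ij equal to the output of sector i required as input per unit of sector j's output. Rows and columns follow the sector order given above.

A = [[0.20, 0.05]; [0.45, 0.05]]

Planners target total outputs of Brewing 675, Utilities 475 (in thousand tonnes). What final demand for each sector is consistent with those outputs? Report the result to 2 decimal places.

d_1 = 516.25, d_2 = 147.50

I − A =
  [   0.80    -0.05]
  [  -0.45     0.95]
d = (I − A) x:
  d_1 = (+0.80)·675 + (-0.05)·475 = 516.25
  d_2 = (-0.45)·675 + (+0.95)·475 = 147.50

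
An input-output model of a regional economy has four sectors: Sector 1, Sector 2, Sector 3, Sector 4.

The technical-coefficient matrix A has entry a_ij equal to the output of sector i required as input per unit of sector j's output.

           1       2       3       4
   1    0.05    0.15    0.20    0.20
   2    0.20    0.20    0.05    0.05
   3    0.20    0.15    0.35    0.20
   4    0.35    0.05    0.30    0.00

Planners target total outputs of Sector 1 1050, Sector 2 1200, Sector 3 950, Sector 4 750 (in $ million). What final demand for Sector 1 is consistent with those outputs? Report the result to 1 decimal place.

d_1 = 477.5

I − A =
  [   0.95    -0.15    -0.20    -0.20]
  [  -0.20     0.80    -0.05    -0.05]
  [  -0.20    -0.15     0.65    -0.20]
  [  -0.35    -0.05    -0.30     1.00]
d = (I − A) x:
  d_1 = (+0.95)·1050 + (-0.15)·1200 + (-0.20)·950 + (-0.20)·750 = 477.5
  d_2 = (-0.20)·1050 + (+0.80)·1200 + (-0.05)·950 + (-0.05)·750 = 665.0
  d_3 = (-0.20)·1050 + (-0.15)·1200 + (+0.65)·950 + (-0.20)·750 = 77.5
  d_4 = (-0.35)·1050 + (-0.05)·1200 + (-0.30)·950 + (+1.00)·750 = 37.5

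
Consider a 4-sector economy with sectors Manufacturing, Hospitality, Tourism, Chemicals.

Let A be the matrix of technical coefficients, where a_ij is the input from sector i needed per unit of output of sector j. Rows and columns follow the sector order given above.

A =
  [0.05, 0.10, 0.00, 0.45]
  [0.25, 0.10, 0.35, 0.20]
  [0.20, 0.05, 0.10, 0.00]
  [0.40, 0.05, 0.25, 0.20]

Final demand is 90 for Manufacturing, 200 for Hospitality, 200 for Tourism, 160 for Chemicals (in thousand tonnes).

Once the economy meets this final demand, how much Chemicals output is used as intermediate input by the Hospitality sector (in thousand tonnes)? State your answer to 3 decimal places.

z_CH = 29.957

I − A =
  [   0.95    -0.10     0.00    -0.45]
  [  -0.25     0.90    -0.35    -0.20]
  [  -0.20    -0.05     0.90     0.00]
  [  -0.40    -0.05    -0.25     0.80]
Compute the cofactors C_ij = (−1)^(i+j)·(3×3 minor ij) of I−A; the adjugate is their transpose:
adj(I−A) = Cᵀ =
  [ 0.622500   0.097875   0.142125   0.374625]
  [ 0.318000   0.499500   0.278625   0.303750]
  [ 0.156000   0.049500   0.478875   0.100125]
  [ 0.379875   0.095625   0.238125   0.723375]
det(I−A) = Σ_j (I−A)_1j·C_1j = (0.95)(0.622500) + (-0.10)(0.318000) + (0.00)(0.156000) + (-0.45)(0.379875) = 0.38863125
(I − A)⁻¹ = adj(I−A) / det(I−A) ≈
  [   1.6018     0.2518     0.3657     0.9640]
  [   0.8183     1.2853     0.7169     0.7816]
  [   0.4014     0.1274     1.2322     0.2576]
  [   0.9775     0.2461     0.6127     1.8613]
First solve x = (I − A)⁻¹ d = adj(I−A)·d / det(I−A); in particular x_H = (0.318000·90 + 0.499500·200 + 0.278625·200 + 0.303750·160) / 0.38863125 = 232.845 / 0.38863125 ≈ 599.14122.
Intermediate flow from C to H: z_CH = a_CH · x_H = 0.05 × 232.845 / 0.38863125 = 11.64225 / 0.38863125 ≈ 29.957.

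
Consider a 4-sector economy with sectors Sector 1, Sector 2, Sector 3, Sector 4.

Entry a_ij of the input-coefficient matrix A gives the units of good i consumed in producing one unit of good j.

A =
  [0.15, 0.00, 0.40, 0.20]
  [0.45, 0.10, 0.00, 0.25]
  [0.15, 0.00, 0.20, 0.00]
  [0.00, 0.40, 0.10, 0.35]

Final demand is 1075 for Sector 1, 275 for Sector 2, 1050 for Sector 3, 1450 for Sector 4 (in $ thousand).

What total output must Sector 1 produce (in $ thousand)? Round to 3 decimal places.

I − A =
  [   0.85     0.00    -0.40    -0.20]
  [  -0.45     0.90     0.00    -0.25]
  [  -0.15     0.00     0.80     0.00]
  [   0.00    -0.40    -0.10     0.65]
Compute the cofactors C_ij = (−1)^(i+j)·(3×3 minor ij) of I−A; the adjugate is their transpose:
adj(I−A) = Cᵀ =
  [ 0.38800   0.06400   0.21200   0.14400]
  [ 0.23775   0.40000   0.14725   0.22700]
  [ 0.07275   0.01200   0.37625   0.02700]
  [ 0.15750   0.24800   0.14850   0.55800]
det(I−A) = Σ_j (I−A)_1j·C_1j = (0.85)(0.38800) + (0.00)(0.23775) + (-0.40)(0.07275) + (-0.20)(0.15750) = 0.2692
(I − A)⁻¹ = adj(I−A) / det(I−A) ≈
  [   1.4413     0.2377     0.7875     0.5349]
  [   0.8832     1.4859     0.5470     0.8432]
  [   0.2702     0.0446     1.3977     0.1003]
  [   0.5851     0.9212     0.5516     2.0728]
x = (I − A)⁻¹ d = adj(I−A)·d / det(I−A), with det(I−A) = 0.2692:
  x_1 = (0.38800·1075 + 0.06400·275 + 0.21200·1050 + 0.14400·1450) / 0.2692 = 866.10 / 0.2692 ≈ 3217.311
  x_2 = (0.23775·1075 + 0.40000·275 + 0.14725·1050 + 0.22700·1450) / 0.2692 = 849.34375 / 0.2692 ≈ 3155.066
  x_3 = (0.07275·1075 + 0.01200·275 + 0.37625·1050 + 0.02700·1450) / 0.2692 = 515.71875 / 0.2692 ≈ 1915.746
  x_4 = (0.15750·1075 + 0.24800·275 + 0.14850·1050 + 0.55800·1450) / 0.2692 = 1202.5375 / 0.2692 ≈ 4467.078

x_1 = 3217.311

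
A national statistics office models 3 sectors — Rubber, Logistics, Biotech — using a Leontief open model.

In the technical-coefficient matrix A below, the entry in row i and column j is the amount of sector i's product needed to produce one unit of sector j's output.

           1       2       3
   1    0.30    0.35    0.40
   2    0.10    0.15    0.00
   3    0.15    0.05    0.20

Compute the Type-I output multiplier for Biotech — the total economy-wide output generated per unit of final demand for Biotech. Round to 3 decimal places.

I − A =
  [   0.70    -0.35    -0.40]
  [  -0.10     0.85     0.00]
  [  -0.15    -0.05     0.80]
Cofactors of I−A, C_ij = (−1)^(i+j)·(minor ij) (rows/columns in the sector order above):
  C_11 = (0.85)(0.80) − (0.00)(-0.05) = 0.6800
  C_12 = −[(-0.10)(0.80) − (0.00)(-0.15)] = 0.0800
  C_13 = (-0.10)(-0.05) − (0.85)(-0.15) = 0.1325
  C_21 = −[(-0.35)(0.80) − (-0.40)(-0.05)] = 0.3000
  C_22 = (0.70)(0.80) − (-0.40)(-0.15) = 0.5000
  C_23 = −[(0.70)(-0.05) − (-0.35)(-0.15)] = 0.0875
  C_31 = (-0.35)(0.00) − (-0.40)(0.85) = 0.3400
  C_32 = −[(0.70)(0.00) − (-0.40)(-0.10)] = 0.0400
  C_33 = (0.70)(0.85) − (-0.35)(-0.10) = 0.5600
det(I−A) = Σ_j (I−A)_1j·C_1j = (0.70)(0.6800) + (-0.35)(0.0800) + (-0.40)(0.1325) = 0.3950
adj(I−A) = Cᵀ =
  [ 0.6800   0.3000   0.3400]
  [ 0.0800   0.5000   0.0400]
  [ 0.1325   0.0875   0.5600]
(I − A)⁻¹ = adj(I−A) / det(I−A) ≈
  [   1.7215     0.7595     0.8608]
  [   0.2025     1.2658     0.1013]
  [   0.3354     0.2215     1.4177]
The output multiplier for sector j is the column-j sum of the Leontief inverse (I − A)⁻¹ = adj(I−A) / det(I−A).
Column 3 of adj(I−A): (0.3400, 0.0400, 0.5600); det(I−A) = 0.3950.
m_3 = (0.3400 + 0.0400 + 0.5600) / 0.3950 = 0.94 / 0.3950 ≈ 2.380.

m_3 = 2.380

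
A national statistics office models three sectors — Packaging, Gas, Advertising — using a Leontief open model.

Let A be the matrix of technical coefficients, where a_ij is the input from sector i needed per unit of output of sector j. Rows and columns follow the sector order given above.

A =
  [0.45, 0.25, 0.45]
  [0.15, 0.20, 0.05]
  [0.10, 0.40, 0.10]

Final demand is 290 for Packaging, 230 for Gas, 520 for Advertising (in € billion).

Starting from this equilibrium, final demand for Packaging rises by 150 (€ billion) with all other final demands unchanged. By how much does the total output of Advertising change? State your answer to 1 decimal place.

I − A =
  [   0.55    -0.25    -0.45]
  [  -0.15     0.80    -0.05]
  [  -0.10    -0.40     0.90]
Cofactors of I−A, C_ij = (−1)^(i+j)·(minor ij) (rows/columns in the sector order above):
  C_11 = (0.80)(0.90) − (-0.05)(-0.40) = 0.7000
  C_12 = −[(-0.15)(0.90) − (-0.05)(-0.10)] = 0.1400
  C_13 = (-0.15)(-0.40) − (0.80)(-0.10) = 0.1400
  C_21 = −[(-0.25)(0.90) − (-0.45)(-0.40)] = 0.4050
  C_22 = (0.55)(0.90) − (-0.45)(-0.10) = 0.4500
  C_23 = −[(0.55)(-0.40) − (-0.25)(-0.10)] = 0.2450
  C_31 = (-0.25)(-0.05) − (-0.45)(0.80) = 0.3725
  C_32 = −[(0.55)(-0.05) − (-0.45)(-0.15)] = 0.0950
  C_33 = (0.55)(0.80) − (-0.25)(-0.15) = 0.4025
det(I−A) = Σ_j (I−A)_1j·C_1j = (0.55)(0.7000) + (-0.25)(0.1400) + (-0.45)(0.1400) = 0.2870
adj(I−A) = Cᵀ =
  [ 0.7000   0.4050   0.3725]
  [ 0.1400   0.4500   0.0950]
  [ 0.1400   0.2450   0.4025]
(I − A)⁻¹ = adj(I−A) / det(I−A) ≈
  [   2.4390     1.4111     1.2979]
  [   0.4878     1.5679     0.3310]
  [   0.4878     0.8537     1.4024]
Δx = (I − A)⁻¹ Δd with Δd having +150 in the Packaging component and 0 elsewhere.
So Δx_3 = L_31 · (+150), where L_31 = adj(I−A)_31 / det(I−A) = 0.1400 / 0.2870.
Δx_3 = 0.1400 × (+150) / 0.2870 = 21.00 / 0.2870 ≈ 73.2.

Δx_3 = 73.2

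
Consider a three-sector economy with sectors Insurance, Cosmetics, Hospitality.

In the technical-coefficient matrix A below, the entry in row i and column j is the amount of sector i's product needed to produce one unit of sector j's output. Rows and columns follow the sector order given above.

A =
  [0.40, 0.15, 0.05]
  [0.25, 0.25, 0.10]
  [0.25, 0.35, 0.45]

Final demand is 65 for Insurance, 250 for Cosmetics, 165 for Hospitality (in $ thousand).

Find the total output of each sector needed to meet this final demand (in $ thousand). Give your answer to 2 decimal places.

I − A =
  [   0.60    -0.15    -0.05]
  [  -0.25     0.75    -0.10]
  [  -0.25    -0.35     0.55]
Cofactors of I−A, C_ij = (−1)^(i+j)·(minor ij) (rows/columns in the sector order above):
  C_11 = (0.75)(0.55) − (-0.10)(-0.35) = 0.3775
  C_12 = −[(-0.25)(0.55) − (-0.10)(-0.25)] = 0.1625
  C_13 = (-0.25)(-0.35) − (0.75)(-0.25) = 0.2750
  C_21 = −[(-0.15)(0.55) − (-0.05)(-0.35)] = 0.1000
  C_22 = (0.60)(0.55) − (-0.05)(-0.25) = 0.3175
  C_23 = −[(0.60)(-0.35) − (-0.15)(-0.25)] = 0.2475
  C_31 = (-0.15)(-0.10) − (-0.05)(0.75) = 0.0525
  C_32 = −[(0.60)(-0.10) − (-0.05)(-0.25)] = 0.0725
  C_33 = (0.60)(0.75) − (-0.15)(-0.25) = 0.4125
det(I−A) = Σ_j (I−A)_1j·C_1j = (0.60)(0.3775) + (-0.15)(0.1625) + (-0.05)(0.2750) = 0.188375
adj(I−A) = Cᵀ =
  [ 0.3775   0.1000   0.0525]
  [ 0.1625   0.3175   0.0725]
  [ 0.2750   0.2475   0.4125]
(I − A)⁻¹ = adj(I−A) / det(I−A) ≈
  [   2.0040     0.5309     0.2787]
  [   0.8626     1.6855     0.3849]
  [   1.4599     1.3139     2.1898]
x = (I − A)⁻¹ d = adj(I−A)·d / det(I−A), with det(I−A) = 0.188375:
  x_I = (0.3775·65 + 0.1000·250 + 0.0525·165) / 0.188375 = 58.20 / 0.188375 ≈ 308.96
  x_C = (0.1625·65 + 0.3175·250 + 0.0725·165) / 0.188375 = 101.90 / 0.188375 ≈ 540.94
  x_H = (0.2750·65 + 0.2475·250 + 0.4125·165) / 0.188375 = 147.8125 / 0.188375 ≈ 784.67

x_I = 308.96, x_C = 540.94, x_H = 784.67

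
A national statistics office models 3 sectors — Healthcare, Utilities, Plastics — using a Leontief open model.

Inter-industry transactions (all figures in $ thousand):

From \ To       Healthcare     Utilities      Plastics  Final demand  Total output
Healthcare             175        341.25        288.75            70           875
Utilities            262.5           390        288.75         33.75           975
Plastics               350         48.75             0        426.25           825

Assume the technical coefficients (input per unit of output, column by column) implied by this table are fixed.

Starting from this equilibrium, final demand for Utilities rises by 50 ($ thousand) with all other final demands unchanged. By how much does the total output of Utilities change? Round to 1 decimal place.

Δx_U = 148.1

Technical coefficients a_ij = z_ij / X_j:
  a_HH = 175/875 = 0.20, a_UH = 262.5/875 = 0.30, a_PH = 350/875 = 0.40
  a_HU = 341.25/975 = 0.35, a_UU = 390/975 = 0.40, a_PU = 48.75/975 = 0.05
  a_HP = 288.75/825 = 0.35, a_UP = 288.75/825 = 0.35, a_PP = 0/825 = 0.00
I − A =
  [   0.80    -0.35    -0.35]
  [  -0.30     0.60    -0.35]
  [  -0.40    -0.05     1.00]
Cofactors of I−A, C_ij = (−1)^(i+j)·(minor ij) (rows/columns in the sector order above):
  C_11 = (0.60)(1.00) − (-0.35)(-0.05) = 0.5825
  C_12 = −[(-0.30)(1.00) − (-0.35)(-0.40)] = 0.4400
  C_13 = (-0.30)(-0.05) − (0.60)(-0.40) = 0.2550
  C_21 = −[(-0.35)(1.00) − (-0.35)(-0.05)] = 0.3675
  C_22 = (0.80)(1.00) − (-0.35)(-0.40) = 0.6600
  C_23 = −[(0.80)(-0.05) − (-0.35)(-0.40)] = 0.1800
  C_31 = (-0.35)(-0.35) − (-0.35)(0.60) = 0.3325
  C_32 = −[(0.80)(-0.35) − (-0.35)(-0.30)] = 0.3850
  C_33 = (0.80)(0.60) − (-0.35)(-0.30) = 0.3750
det(I−A) = Σ_j (I−A)_1j·C_1j = (0.80)(0.5825) + (-0.35)(0.4400) + (-0.35)(0.2550) = 0.22275
adj(I−A) = Cᵀ =
  [ 0.5825   0.3675   0.3325]
  [ 0.4400   0.6600   0.3850]
  [ 0.2550   0.1800   0.3750]
(I − A)⁻¹ = adj(I−A) / det(I−A) ≈
  [   2.6150     1.6498     1.4927]
  [   1.9753     2.9630     1.7284]
  [   1.1448     0.8081     1.6835]
Δx = (I − A)⁻¹ Δd with Δd having +50 in the Utilities component and 0 elsewhere.
So Δx_U = L_UU · (+50), where L_UU = adj(I−A)_UU / det(I−A) = 0.6600 / 0.22275.
Δx_U = 0.6600 × (+50) / 0.22275 = 33.00 / 0.22275 ≈ 148.1.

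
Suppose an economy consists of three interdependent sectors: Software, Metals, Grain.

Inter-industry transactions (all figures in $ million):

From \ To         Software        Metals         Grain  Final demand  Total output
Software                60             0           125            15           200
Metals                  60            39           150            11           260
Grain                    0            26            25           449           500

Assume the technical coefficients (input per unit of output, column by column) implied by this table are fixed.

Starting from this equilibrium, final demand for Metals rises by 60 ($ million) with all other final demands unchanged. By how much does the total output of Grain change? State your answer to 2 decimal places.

Technical coefficients a_ij = z_ij / X_j:
  a_11 = 60/200 = 0.30, a_21 = 60/200 = 0.30, a_31 = 0/200 = 0.00
  a_12 = 0/260 = 0.00, a_22 = 39/260 = 0.15, a_32 = 26/260 = 0.10
  a_13 = 125/500 = 0.25, a_23 = 150/500 = 0.30, a_33 = 25/500 = 0.05
I − A =
  [   0.70     0.00    -0.25]
  [  -0.30     0.85    -0.30]
  [   0.00    -0.10     0.95]
Cofactors of I−A, C_ij = (−1)^(i+j)·(minor ij) (rows/columns in the sector order above):
  C_11 = (0.85)(0.95) − (-0.30)(-0.10) = 0.7775
  C_12 = −[(-0.30)(0.95) − (-0.30)(0.00)] = 0.2850
  C_13 = (-0.30)(-0.10) − (0.85)(0.00) = 0.0300
  C_21 = −[(0.00)(0.95) − (-0.25)(-0.10)] = 0.0250
  C_22 = (0.70)(0.95) − (-0.25)(0.00) = 0.6650
  C_23 = −[(0.70)(-0.10) − (0.00)(0.00)] = 0.0700
  C_31 = (0.00)(-0.30) − (-0.25)(0.85) = 0.2125
  C_32 = −[(0.70)(-0.30) − (-0.25)(-0.30)] = 0.2850
  C_33 = (0.70)(0.85) − (0.00)(-0.30) = 0.5950
det(I−A) = Σ_j (I−A)_1j·C_1j = (0.70)(0.7775) + (0.00)(0.2850) + (-0.25)(0.0300) = 0.53675
adj(I−A) = Cᵀ =
  [ 0.7775   0.0250   0.2125]
  [ 0.2850   0.6650   0.2850]
  [ 0.0300   0.0700   0.5950]
(I − A)⁻¹ = adj(I−A) / det(I−A) ≈
  [   1.4485     0.0466     0.3959]
  [   0.5310     1.2389     0.5310]
  [   0.0559     0.1304     1.1085]
Δx = (I − A)⁻¹ Δd with Δd having +60 in the Metals component and 0 elsewhere.
So Δx_3 = L_32 · (+60), where L_32 = adj(I−A)_32 / det(I−A) = 0.0700 / 0.53675.
Δx_3 = 0.0700 × (+60) / 0.53675 = 4.20 / 0.53675 ≈ 7.82.

Δx_3 = 7.82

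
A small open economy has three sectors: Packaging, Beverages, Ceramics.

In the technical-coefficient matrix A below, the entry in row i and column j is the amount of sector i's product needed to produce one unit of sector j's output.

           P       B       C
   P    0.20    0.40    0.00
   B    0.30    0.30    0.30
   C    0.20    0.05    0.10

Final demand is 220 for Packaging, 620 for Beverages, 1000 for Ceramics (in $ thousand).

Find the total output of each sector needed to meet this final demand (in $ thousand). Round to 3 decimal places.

x_P = 1329.167, x_B = 2108.333, x_C = 1523.611

I − A =
  [   0.80    -0.40     0.00]
  [  -0.30     0.70    -0.30]
  [  -0.20    -0.05     0.90]
Cofactors of I−A, C_ij = (−1)^(i+j)·(minor ij) (rows/columns in the sector order above):
  C_11 = (0.70)(0.90) − (-0.30)(-0.05) = 0.6150
  C_12 = −[(-0.30)(0.90) − (-0.30)(-0.20)] = 0.3300
  C_13 = (-0.30)(-0.05) − (0.70)(-0.20) = 0.1550
  C_21 = −[(-0.40)(0.90) − (0.00)(-0.05)] = 0.3600
  C_22 = (0.80)(0.90) − (0.00)(-0.20) = 0.7200
  C_23 = −[(0.80)(-0.05) − (-0.40)(-0.20)] = 0.1200
  C_31 = (-0.40)(-0.30) − (0.00)(0.70) = 0.1200
  C_32 = −[(0.80)(-0.30) − (0.00)(-0.30)] = 0.2400
  C_33 = (0.80)(0.70) − (-0.40)(-0.30) = 0.4400
det(I−A) = Σ_j (I−A)_1j·C_1j = (0.80)(0.6150) + (-0.40)(0.3300) + (0.00)(0.1550) = 0.3600
adj(I−A) = Cᵀ =
  [ 0.6150   0.3600   0.1200]
  [ 0.3300   0.7200   0.2400]
  [ 0.1550   0.1200   0.4400]
(I − A)⁻¹ = adj(I−A) / det(I−A) ≈
  [   1.7083     1.0000     0.3333]
  [   0.9167     2.0000     0.6667]
  [   0.4306     0.3333     1.2222]
x = (I − A)⁻¹ d = adj(I−A)·d / det(I−A), with det(I−A) = 0.3600:
  x_P = (0.6150·220 + 0.3600·620 + 0.1200·1000) / 0.3600 = 478.50 / 0.3600 ≈ 1329.167
  x_B = (0.3300·220 + 0.7200·620 + 0.2400·1000) / 0.3600 = 759.00 / 0.3600 ≈ 2108.333
  x_C = (0.1550·220 + 0.1200·620 + 0.4400·1000) / 0.3600 = 548.50 / 0.3600 ≈ 1523.611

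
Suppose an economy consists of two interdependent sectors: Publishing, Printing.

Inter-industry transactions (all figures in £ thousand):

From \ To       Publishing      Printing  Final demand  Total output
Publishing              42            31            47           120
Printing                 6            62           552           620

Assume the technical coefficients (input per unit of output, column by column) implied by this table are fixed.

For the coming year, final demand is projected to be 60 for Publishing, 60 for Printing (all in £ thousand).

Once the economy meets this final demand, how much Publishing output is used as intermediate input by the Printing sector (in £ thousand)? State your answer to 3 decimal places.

z_12 = 3.605

Technical coefficients a_ij = z_ij / X_j:
  a_11 = 42/120 = 0.35, a_21 = 6/120 = 0.05
  a_12 = 31/620 = 0.05, a_22 = 62/620 = 0.10
I − A =
  [   0.65    -0.05]
  [  -0.05     0.90]
det(I−A) = (0.65)(0.90) − (-0.05)(-0.05) = 0.5825
adj(I−A) = [[0.90, 0.05], [0.05, 0.65]]
(I − A)⁻¹ = adj(I−A) / det(I−A) ≈
  [   1.5451     0.0858]
  [   0.0858     1.1159]
First solve x = (I − A)⁻¹ d = adj(I−A)·d / det(I−A); in particular x_2 = (0.05·60 + 0.65·60) / 0.5825 = 42.00 / 0.5825 ≈ 72.10300.
Intermediate flow from 1 to 2: z_12 = a_12 · x_2 = 0.05 × 42.00 / 0.5825 = 2.10 / 0.5825 ≈ 3.605.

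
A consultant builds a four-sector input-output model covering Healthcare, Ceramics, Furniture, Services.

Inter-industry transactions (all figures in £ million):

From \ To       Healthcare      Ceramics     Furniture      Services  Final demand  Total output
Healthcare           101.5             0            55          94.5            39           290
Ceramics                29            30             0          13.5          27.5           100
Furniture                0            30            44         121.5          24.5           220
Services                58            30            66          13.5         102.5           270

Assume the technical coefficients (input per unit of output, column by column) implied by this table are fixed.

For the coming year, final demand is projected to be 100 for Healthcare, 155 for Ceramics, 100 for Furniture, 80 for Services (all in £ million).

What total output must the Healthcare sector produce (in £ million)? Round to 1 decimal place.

Technical coefficients a_ij = z_ij / X_j:
  a_HH = 101.5/290 = 0.35, a_CH = 29/290 = 0.10, a_FH = 0/290 = 0.00, a_SH = 58/290 = 0.20
  a_HC = 0/100 = 0.00, a_CC = 30/100 = 0.30, a_FC = 30/100 = 0.30, a_SC = 30/100 = 0.30
  a_HF = 55/220 = 0.25, a_CF = 0/220 = 0.00, a_FF = 44/220 = 0.20, a_SF = 66/220 = 0.30
  a_HS = 94.5/270 = 0.35, a_CS = 13.5/270 = 0.05, a_FS = 121.5/270 = 0.45, a_SS = 13.5/270 = 0.05
I − A =
  [   0.65     0.00    -0.25    -0.35]
  [  -0.10     0.70     0.00    -0.05]
  [   0.00    -0.30     0.80    -0.45]
  [  -0.20    -0.30    -0.30     0.95]
Compute the cofactors C_ij = (−1)^(i+j)·(3×3 minor ij) of I−A; the adjugate is their transpose:
adj(I−A) = Cᵀ =
  [ 0.42100   0.22050   0.23600   0.27850]
  [ 0.07050   0.32775   0.04650   0.06525]
  [ 0.10800   0.25200   0.36300   0.22500]
  [ 0.14500   0.22950   0.17900   0.35650]
det(I−A) = Σ_j (I−A)_1j·C_1j = (0.65)(0.42100) + (0.00)(0.07050) + (-0.25)(0.10800) + (-0.35)(0.14500) = 0.1959
(I − A)⁻¹ = adj(I−A) / det(I−A) ≈
  [   2.1491     1.1256     1.2047     1.4216]
  [   0.3599     1.6730     0.2374     0.3331]
  [   0.5513     1.2864     1.8530     1.1485]
  [   0.7402     1.1715     0.9137     1.8198]
x = (I − A)⁻¹ d = adj(I−A)·d / det(I−A), with det(I−A) = 0.1959:
  x_H = (0.42100·100 + 0.22050·155 + 0.23600·100 + 0.27850·80) / 0.1959 = 122.1575 / 0.1959 ≈ 623.6
  x_C = (0.07050·100 + 0.32775·155 + 0.04650·100 + 0.06525·80) / 0.1959 = 67.72125 / 0.1959 ≈ 345.7
  x_F = (0.10800·100 + 0.25200·155 + 0.36300·100 + 0.22500·80) / 0.1959 = 104.16 / 0.1959 ≈ 531.7
  x_S = (0.14500·100 + 0.22950·155 + 0.17900·100 + 0.35650·80) / 0.1959 = 96.4925 / 0.1959 ≈ 492.6

x_H = 623.6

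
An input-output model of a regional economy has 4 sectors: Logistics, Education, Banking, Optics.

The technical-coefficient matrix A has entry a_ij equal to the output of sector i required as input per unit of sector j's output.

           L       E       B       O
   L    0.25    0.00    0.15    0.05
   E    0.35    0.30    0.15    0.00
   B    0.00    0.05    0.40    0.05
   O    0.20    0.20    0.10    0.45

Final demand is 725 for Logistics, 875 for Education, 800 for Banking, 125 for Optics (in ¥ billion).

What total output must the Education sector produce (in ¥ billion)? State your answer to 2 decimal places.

I − A =
  [   0.75     0.00    -0.15    -0.05]
  [  -0.35     0.70    -0.15     0.00]
  [   0.00    -0.05     0.60    -0.05]
  [  -0.20    -0.20    -0.10     0.55]
Compute the cofactors C_ij = (−1)^(i+j)·(3×3 minor ij) of I−A; the adjugate is their transpose:
adj(I−A) = Cᵀ =
  [ 0.221875   0.011875   0.062750   0.025875]
  [ 0.115250   0.236250   0.091000   0.018750]
  [ 0.020125   0.027625   0.278250   0.027125]
  [ 0.126250   0.095250   0.106500   0.306750]
det(I−A) = Σ_j (I−A)_1j·C_1j = (0.75)(0.221875) + (0.00)(0.115250) + (-0.15)(0.020125) + (-0.05)(0.126250) = 0.157075
(I − A)⁻¹ = adj(I−A) / det(I−A) ≈
  [   1.4125     0.0756     0.3995     0.1647]
  [   0.7337     1.5041     0.5793     0.1194]
  [   0.1281     0.1759     1.7714     0.1727]
  [   0.8038     0.6064     0.6780     1.9529]
x = (I − A)⁻¹ d = adj(I−A)·d / det(I−A), with det(I−A) = 0.157075:
  x_L = (0.221875·725 + 0.011875·875 + 0.062750·800 + 0.025875·125) / 0.157075 = 224.684375 / 0.157075 ≈ 1430.43
  x_E = (0.115250·725 + 0.236250·875 + 0.091000·800 + 0.018750·125) / 0.157075 = 365.41875 / 0.157075 ≈ 2326.40
  x_B = (0.020125·725 + 0.027625·875 + 0.278250·800 + 0.027125·125) / 0.157075 = 264.753125 / 0.157075 ≈ 1685.52
  x_O = (0.126250·725 + 0.095250·875 + 0.106500·800 + 0.306750·125) / 0.157075 = 298.41875 / 0.157075 ≈ 1899.85

x_E = 2326.40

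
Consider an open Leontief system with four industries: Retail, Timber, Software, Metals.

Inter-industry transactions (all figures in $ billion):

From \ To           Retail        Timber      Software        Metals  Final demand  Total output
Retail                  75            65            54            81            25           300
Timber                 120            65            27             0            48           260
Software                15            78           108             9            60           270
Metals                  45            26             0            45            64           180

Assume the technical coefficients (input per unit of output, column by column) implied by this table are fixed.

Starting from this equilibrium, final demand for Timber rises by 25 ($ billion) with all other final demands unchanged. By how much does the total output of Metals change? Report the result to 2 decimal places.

Technical coefficients a_ij = z_ij / X_j:
  a_RR = 75/300 = 0.25, a_TR = 120/300 = 0.40, a_SR = 15/300 = 0.05, a_MR = 45/300 = 0.15
  a_RT = 65/260 = 0.25, a_TT = 65/260 = 0.25, a_ST = 78/260 = 0.30, a_MT = 26/260 = 0.10
  a_RS = 54/270 = 0.20, a_TS = 27/270 = 0.10, a_SS = 108/270 = 0.40, a_MS = 0/270 = 0.00
  a_RM = 81/180 = 0.45, a_TM = 0/180 = 0.00, a_SM = 9/180 = 0.05, a_MM = 45/180 = 0.25
I − A =
  [   0.75    -0.25    -0.20    -0.45]
  [  -0.40     0.75    -0.10     0.00]
  [  -0.05    -0.30     0.60    -0.05]
  [  -0.15    -0.10     0.00     0.75]
Compute the cofactors C_ij = (−1)^(i+j)·(3×3 minor ij) of I−A; the adjugate is their transpose:
adj(I−A) = Cᵀ =
  [ 0.31450   0.18550   0.13575   0.19775]
  [ 0.18450   0.28800   0.10950   0.11800]
  [ 0.12575   0.16575   0.27825   0.09400]
  [ 0.08750   0.07550   0.04175   0.22225]
det(I−A) = Σ_j (I−A)_1j·C_1j = (0.75)(0.31450) + (-0.25)(0.18450) + (-0.20)(0.12575) + (-0.45)(0.08750) = 0.125225
(I − A)⁻¹ = adj(I−A) / det(I−A) ≈
  [   2.5115     1.4813     1.0840     1.5792]
  [   1.4733     2.2999     0.8744     0.9423]
  [   1.0042     1.3236     2.2220     0.7506]
  [   0.6987     0.6029     0.3334     1.7748]
Δx = (I − A)⁻¹ Δd with Δd having +25 in the Timber component and 0 elsewhere.
So Δx_M = L_MT · (+25), where L_MT = adj(I−A)_MT / det(I−A) = 0.07550 / 0.125225.
Δx_M = 0.07550 × (+25) / 0.125225 = 1.8875 / 0.125225 ≈ 15.07.

Δx_M = 15.07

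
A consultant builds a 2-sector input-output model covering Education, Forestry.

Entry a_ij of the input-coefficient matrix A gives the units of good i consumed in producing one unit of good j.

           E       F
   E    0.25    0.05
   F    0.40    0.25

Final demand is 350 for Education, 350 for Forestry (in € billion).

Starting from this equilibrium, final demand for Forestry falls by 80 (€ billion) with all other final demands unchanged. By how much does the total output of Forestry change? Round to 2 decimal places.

Δx_F = -110.60

I − A =
  [   0.75    -0.05]
  [  -0.40     0.75]
det(I−A) = (0.75)(0.75) − (-0.05)(-0.40) = 0.5425
adj(I−A) = [[0.75, 0.05], [0.40, 0.75]]
(I − A)⁻¹ = adj(I−A) / det(I−A) ≈
  [   1.3825     0.0922]
  [   0.7373     1.3825]
Δx = (I − A)⁻¹ Δd with Δd having -80 in the Forestry component and 0 elsewhere.
So Δx_F = L_FF · (-80), where L_FF = adj(I−A)_FF / det(I−A) = 0.75 / 0.5425.
Δx_F = 0.75 × (-80) / 0.5425 = -60.00 / 0.5425 ≈ -110.60.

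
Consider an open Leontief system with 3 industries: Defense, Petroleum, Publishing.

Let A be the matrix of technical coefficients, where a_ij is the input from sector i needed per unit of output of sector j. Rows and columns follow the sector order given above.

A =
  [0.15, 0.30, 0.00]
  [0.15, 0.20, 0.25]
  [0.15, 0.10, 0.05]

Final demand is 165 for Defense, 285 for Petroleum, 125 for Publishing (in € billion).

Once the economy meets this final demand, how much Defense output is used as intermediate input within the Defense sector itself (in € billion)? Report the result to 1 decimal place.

z_11 = 55.7

I − A =
  [   0.85    -0.30     0.00]
  [  -0.15     0.80    -0.25]
  [  -0.15    -0.10     0.95]
Cofactors of I−A, C_ij = (−1)^(i+j)·(minor ij) (rows/columns in the sector order above):
  C_11 = (0.80)(0.95) − (-0.25)(-0.10) = 0.7350
  C_12 = −[(-0.15)(0.95) − (-0.25)(-0.15)] = 0.1800
  C_13 = (-0.15)(-0.10) − (0.80)(-0.15) = 0.1350
  C_21 = −[(-0.30)(0.95) − (0.00)(-0.10)] = 0.2850
  C_22 = (0.85)(0.95) − (0.00)(-0.15) = 0.8075
  C_23 = −[(0.85)(-0.10) − (-0.30)(-0.15)] = 0.1300
  C_31 = (-0.30)(-0.25) − (0.00)(0.80) = 0.0750
  C_32 = −[(0.85)(-0.25) − (0.00)(-0.15)] = 0.2125
  C_33 = (0.85)(0.80) − (-0.30)(-0.15) = 0.6350
det(I−A) = Σ_j (I−A)_1j·C_1j = (0.85)(0.7350) + (-0.30)(0.1800) + (0.00)(0.1350) = 0.57075
adj(I−A) = Cᵀ =
  [ 0.7350   0.2850   0.0750]
  [ 0.1800   0.8075   0.2125]
  [ 0.1350   0.1300   0.6350]
(I − A)⁻¹ = adj(I−A) / det(I−A) ≈
  [   1.2878     0.4993     0.1314]
  [   0.3154     1.4148     0.3723]
  [   0.2365     0.2278     1.1126]
First solve x = (I − A)⁻¹ d = adj(I−A)·d / det(I−A); in particular x_1 = (0.7350·165 + 0.2850·285 + 0.0750·125) / 0.57075 = 211.875 / 0.57075 ≈ 371.222.
Intermediate flow from 1 to 1: z_11 = a_11 · x_1 = 0.15 × 211.875 / 0.57075 = 31.78125 / 0.57075 ≈ 55.7.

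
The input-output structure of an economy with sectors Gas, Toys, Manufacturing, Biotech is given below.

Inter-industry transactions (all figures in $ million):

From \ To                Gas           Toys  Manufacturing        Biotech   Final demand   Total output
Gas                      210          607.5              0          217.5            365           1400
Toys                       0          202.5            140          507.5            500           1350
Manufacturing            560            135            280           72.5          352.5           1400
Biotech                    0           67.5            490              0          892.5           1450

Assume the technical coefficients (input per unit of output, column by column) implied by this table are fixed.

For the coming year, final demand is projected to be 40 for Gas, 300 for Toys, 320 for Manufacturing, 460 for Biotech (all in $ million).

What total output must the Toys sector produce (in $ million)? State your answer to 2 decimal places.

Technical coefficients a_ij = z_ij / X_j:
  a_11 = 210/1400 = 0.15, a_21 = 0/1400 = 0.00, a_31 = 560/1400 = 0.40, a_41 = 0/1400 = 0.00
  a_12 = 607.5/1350 = 0.45, a_22 = 202.5/1350 = 0.15, a_32 = 135/1350 = 0.10, a_42 = 67.5/1350 = 0.05
  a_13 = 0/1400 = 0.00, a_23 = 140/1400 = 0.10, a_33 = 280/1400 = 0.20, a_43 = 490/1400 = 0.35
  a_14 = 217.5/1450 = 0.15, a_24 = 507.5/1450 = 0.35, a_34 = 72.5/1450 = 0.05, a_44 = 0/1450 = 0.00
I − A =
  [   0.85    -0.45     0.00    -0.15]
  [   0.00     0.85    -0.10    -0.35]
  [  -0.40    -0.10     0.80    -0.05]
  [   0.00    -0.05    -0.35     1.00]
Compute the cofactors C_ij = (−1)^(i+j)·(3×3 minor ij) of I−A; the adjugate is their transpose:
adj(I−A) = Cᵀ =
  [ 0.628625   0.363375   0.145500   0.228750]
  [ 0.089000   0.644125   0.189125   0.248250]
  [ 0.333000   0.270125   0.707625   0.179875]
  [ 0.121000   0.126750   0.257125   0.551500]
det(I−A) = Σ_j (I−A)_1j·C_1j = (0.85)(0.628625) + (-0.45)(0.089000) + (0.00)(0.333000) + (-0.15)(0.121000) = 0.47613125
(I − A)⁻¹ = adj(I−A) / det(I−A) ≈
  [   1.3203     0.7632     0.3056     0.4804]
  [   0.1869     1.3528     0.3972     0.5214]
  [   0.6994     0.5673     1.4862     0.3778]
  [   0.2541     0.2662     0.5400     1.1583]
x = (I − A)⁻¹ d = adj(I−A)·d / det(I−A), with det(I−A) = 0.47613125:
  x_1 = (0.628625·40 + 0.363375·300 + 0.145500·320 + 0.228750·460) / 0.47613125 = 285.9425 / 0.47613125 ≈ 600.55
  x_2 = (0.089000·40 + 0.644125·300 + 0.189125·320 + 0.248250·460) / 0.47613125 = 371.5125 / 0.47613125 ≈ 780.27
  x_3 = (0.333000·40 + 0.270125·300 + 0.707625·320 + 0.179875·460) / 0.47613125 = 403.54 / 0.47613125 ≈ 847.54
  x_4 = (0.121000·40 + 0.126750·300 + 0.257125·320 + 0.551500·460) / 0.47613125 = 378.835 / 0.47613125 ≈ 795.65

x_2 = 780.27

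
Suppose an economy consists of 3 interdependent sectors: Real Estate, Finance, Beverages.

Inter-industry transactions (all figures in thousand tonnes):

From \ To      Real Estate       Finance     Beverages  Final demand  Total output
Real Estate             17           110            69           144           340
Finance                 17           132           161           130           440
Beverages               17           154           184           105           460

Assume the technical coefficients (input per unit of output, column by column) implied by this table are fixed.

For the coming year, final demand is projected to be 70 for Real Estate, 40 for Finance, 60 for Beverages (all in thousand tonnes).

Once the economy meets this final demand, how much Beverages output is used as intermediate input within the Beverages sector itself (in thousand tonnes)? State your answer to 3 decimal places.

z_33 = 86.163

Technical coefficients a_ij = z_ij / X_j:
  a_11 = 17/340 = 0.05, a_21 = 17/340 = 0.05, a_31 = 17/340 = 0.05
  a_12 = 110/440 = 0.25, a_22 = 132/440 = 0.30, a_32 = 154/440 = 0.35
  a_13 = 69/460 = 0.15, a_23 = 161/460 = 0.35, a_33 = 184/460 = 0.40
I − A =
  [   0.95    -0.25    -0.15]
  [  -0.05     0.70    -0.35]
  [  -0.05    -0.35     0.60]
Cofactors of I−A, C_ij = (−1)^(i+j)·(minor ij) (rows/columns in the sector order above):
  C_11 = (0.70)(0.60) − (-0.35)(-0.35) = 0.2975
  C_12 = −[(-0.05)(0.60) − (-0.35)(-0.05)] = 0.0475
  C_13 = (-0.05)(-0.35) − (0.70)(-0.05) = 0.0525
  C_21 = −[(-0.25)(0.60) − (-0.15)(-0.35)] = 0.2025
  C_22 = (0.95)(0.60) − (-0.15)(-0.05) = 0.5625
  C_23 = −[(0.95)(-0.35) − (-0.25)(-0.05)] = 0.3450
  C_31 = (-0.25)(-0.35) − (-0.15)(0.70) = 0.1925
  C_32 = −[(0.95)(-0.35) − (-0.15)(-0.05)] = 0.3400
  C_33 = (0.95)(0.70) − (-0.25)(-0.05) = 0.6525
det(I−A) = Σ_j (I−A)_1j·C_1j = (0.95)(0.2975) + (-0.25)(0.0475) + (-0.15)(0.0525) = 0.262875
adj(I−A) = Cᵀ =
  [ 0.2975   0.2025   0.1925]
  [ 0.0475   0.5625   0.3400]
  [ 0.0525   0.3450   0.6525]
(I − A)⁻¹ = adj(I−A) / det(I−A) ≈
  [   1.1317     0.7703     0.7323]
  [   0.1807     2.1398     1.2934]
  [   0.1997     1.3124     2.4822]
First solve x = (I − A)⁻¹ d = adj(I−A)·d / det(I−A); in particular x_3 = (0.0525·70 + 0.3450·40 + 0.6525·60) / 0.262875 = 56.625 / 0.262875 ≈ 215.40656.
Intermediate flow from 3 to 3: z_33 = a_33 · x_3 = 0.40 × 56.625 / 0.262875 = 22.65 / 0.262875 ≈ 86.163.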